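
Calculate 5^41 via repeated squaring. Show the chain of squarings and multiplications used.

Computing 5^41 by squaring (build up from 5^1; each line after the first costs one multiplication):

5^1 = 5
5^2 = (5^1)^2 = 5^2 = 25
5^4 = (5^2)^2 = 25^2 = 625
5^5 = 5 * 5^4 = 5 * 625 = 3125
5^10 = (5^5)^2 = 3125^2 = 9765625
5^20 = (5^10)^2 = 9765625^2 = 95367431640625
5^40 = (5^20)^2 = 95367431640625^2 = 9094947017729282379150390625
5^41 = 5 * 5^40 = 5 * 9094947017729282379150390625 = 45474735088646411895751953125

Result: 45474735088646411895751953125
Multiplications needed: 7 (7 lines after 5^1)

5^41 = 45474735088646411895751953125. Using exponentiation by squaring, this requires 7 multiplications. The key idea: if the exponent is even, square the half-power; if odd, multiply by the base once.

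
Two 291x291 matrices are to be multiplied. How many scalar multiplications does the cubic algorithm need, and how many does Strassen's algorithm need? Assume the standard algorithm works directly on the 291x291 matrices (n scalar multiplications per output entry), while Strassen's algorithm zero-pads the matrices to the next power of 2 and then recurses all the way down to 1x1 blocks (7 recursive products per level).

Matrix multiplication for 291x291 matrices:

Strassen's algorithm requires power-of-2 dimensions. Pad 291x291 to 512x512 (next power of 2).

Standard algorithm: 291^3 = 24642171 multiplications
Strassen's algorithm: 7^(log2(512)) = 7^9 = 40353607 multiplications
Difference: 24642171 - 40353607 = -15711436 (Strassen uses MORE here due to padding overhead — for small or just-over-power-of-2 n, padding can outweigh the per-level savings)

Standard: 24642171 multiplications (291^3). Strassen: 40353607 multiplications (7^9, after padding to 512x512). Strassen reduces 8 recursive multiplications to 7 at each level.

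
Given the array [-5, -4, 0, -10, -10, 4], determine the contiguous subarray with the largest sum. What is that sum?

Using Kadane's algorithm on [-5, -4, 0, -10, -10, 4]:

Scanning through the array:
Position 1 (value -4): max_ending_here = -4, max_so_far = -4
Position 2 (value 0): max_ending_here = 0, max_so_far = 0
Position 3 (value -10): max_ending_here = -10, max_so_far = 0
Position 4 (value -10): max_ending_here = -10, max_so_far = 0
Position 5 (value 4): max_ending_here = 4, max_so_far = 4

Maximum subarray: [4]
Maximum sum: 4

The maximum subarray is [4] with sum 4. This subarray runs from index 5 to index 5.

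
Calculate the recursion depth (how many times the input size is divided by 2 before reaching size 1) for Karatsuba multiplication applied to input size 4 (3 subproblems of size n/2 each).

For divide and conquer with division factor 2:

Problem sizes at each level:
Level 0: 4
Level 1: 2
Level 2: 1

The root is level 0 and the size-1 base case is level 2 (the tree spans levels 0 through 2, i.e. 3 levels counting the root), so the depth is the number of divisions: log_2(4) = 2

The recursion tree depth is log_2(4) = 2. At each level, the problem size is divided by 2, so it takes 2 divisions to reduce to a base case of size 1. The algorithm makes 3 recursive calls at each level.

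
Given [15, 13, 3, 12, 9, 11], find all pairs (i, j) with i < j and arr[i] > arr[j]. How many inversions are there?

Finding inversions in [15, 13, 3, 12, 9, 11]:

(0, 1): arr[0]=15 > arr[1]=13
(0, 2): arr[0]=15 > arr[2]=3
(0, 3): arr[0]=15 > arr[3]=12
(0, 4): arr[0]=15 > arr[4]=9
(0, 5): arr[0]=15 > arr[5]=11
(1, 2): arr[1]=13 > arr[2]=3
(1, 3): arr[1]=13 > arr[3]=12
(1, 4): arr[1]=13 > arr[4]=9
(1, 5): arr[1]=13 > arr[5]=11
(3, 4): arr[3]=12 > arr[4]=9
(3, 5): arr[3]=12 > arr[5]=11

Total inversions: 11

The array has 11 inversion(s): (0,1), (0,2), (0,3), (0,4), (0,5), (1,2), (1,3), (1,4), (1,5), (3,4), (3,5). Each pair (i,j) satisfies i < j and arr[i] > arr[j].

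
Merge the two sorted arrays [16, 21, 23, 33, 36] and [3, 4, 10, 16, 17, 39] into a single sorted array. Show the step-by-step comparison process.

Merging process:

Compare 16 vs 3: take 3 from right. Merged: [3]
Compare 16 vs 4: take 4 from right. Merged: [3, 4]
Compare 16 vs 10: take 10 from right. Merged: [3, 4, 10]
Compare 16 vs 16: take 16 from left. Merged: [3, 4, 10, 16]
Compare 21 vs 16: take 16 from right. Merged: [3, 4, 10, 16, 16]
Compare 21 vs 17: take 17 from right. Merged: [3, 4, 10, 16, 16, 17]
Compare 21 vs 39: take 21 from left. Merged: [3, 4, 10, 16, 16, 17, 21]
Compare 23 vs 39: take 23 from left. Merged: [3, 4, 10, 16, 16, 17, 21, 23]
Compare 33 vs 39: take 33 from left. Merged: [3, 4, 10, 16, 16, 17, 21, 23, 33]
Compare 36 vs 39: take 36 from left. Merged: [3, 4, 10, 16, 16, 17, 21, 23, 33, 36]
Append remaining from right: [39]. Merged: [3, 4, 10, 16, 16, 17, 21, 23, 33, 36, 39]

Final merged array: [3, 4, 10, 16, 16, 17, 21, 23, 33, 36, 39]
Total comparisons: 10

The merged array is [3, 4, 10, 16, 16, 17, 21, 23, 33, 36, 39], requiring 10 comparisons. The merge step runs in O(n) time where n is the total number of elements.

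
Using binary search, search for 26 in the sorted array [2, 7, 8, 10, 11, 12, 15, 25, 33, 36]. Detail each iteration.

Binary search for 26 in [2, 7, 8, 10, 11, 12, 15, 25, 33, 36]:

lo=0, hi=9, mid=4, arr[mid]=11 -> 11 < 26, search right half
lo=5, hi=9, mid=7, arr[mid]=25 -> 25 < 26, search right half
lo=8, hi=9, mid=8, arr[mid]=33 -> 33 > 26, search left half
lo=8 > hi=7, target 26 not found

Binary search determines that 26 is not in the array after 3 comparisons. The search space was exhausted without finding the target.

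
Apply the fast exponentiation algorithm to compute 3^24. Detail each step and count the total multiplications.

Computing 3^24 by squaring (build up from 3^1; each line after the first costs one multiplication):

3^1 = 3
3^2 = (3^1)^2 = 3^2 = 9
3^3 = 3 * 3^2 = 3 * 9 = 27
3^6 = (3^3)^2 = 27^2 = 729
3^12 = (3^6)^2 = 729^2 = 531441
3^24 = (3^12)^2 = 531441^2 = 282429536481

Result: 282429536481
Multiplications needed: 5 (5 lines after 3^1)

3^24 = 282429536481. Using exponentiation by squaring, this requires 5 multiplications. The key idea: if the exponent is even, square the half-power; if odd, multiply by the base once.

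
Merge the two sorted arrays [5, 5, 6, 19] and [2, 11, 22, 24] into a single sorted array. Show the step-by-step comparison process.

Merging process:

Compare 5 vs 2: take 2 from right. Merged: [2]
Compare 5 vs 11: take 5 from left. Merged: [2, 5]
Compare 5 vs 11: take 5 from left. Merged: [2, 5, 5]
Compare 6 vs 11: take 6 from left. Merged: [2, 5, 5, 6]
Compare 19 vs 11: take 11 from right. Merged: [2, 5, 5, 6, 11]
Compare 19 vs 22: take 19 from left. Merged: [2, 5, 5, 6, 11, 19]
Append remaining from right: [22, 24]. Merged: [2, 5, 5, 6, 11, 19, 22, 24]

Final merged array: [2, 5, 5, 6, 11, 19, 22, 24]
Total comparisons: 6

The merged array is [2, 5, 5, 6, 11, 19, 22, 24], requiring 6 comparisons. The merge step runs in O(n) time where n is the total number of elements.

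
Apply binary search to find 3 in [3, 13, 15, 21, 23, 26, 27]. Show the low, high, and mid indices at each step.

Binary search for 3 in [3, 13, 15, 21, 23, 26, 27]:

lo=0, hi=6, mid=3, arr[mid]=21 -> 21 > 3, search left half
lo=0, hi=2, mid=1, arr[mid]=13 -> 13 > 3, search left half
lo=0, hi=0, mid=0, arr[mid]=3 -> Found target at index 0!

Binary search finds 3 at index 0 after 3 comparisons. The search repeatedly halves the search space by comparing with the middle element.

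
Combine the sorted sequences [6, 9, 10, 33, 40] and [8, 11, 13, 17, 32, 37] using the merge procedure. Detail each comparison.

Merging process:

Compare 6 vs 8: take 6 from left. Merged: [6]
Compare 9 vs 8: take 8 from right. Merged: [6, 8]
Compare 9 vs 11: take 9 from left. Merged: [6, 8, 9]
Compare 10 vs 11: take 10 from left. Merged: [6, 8, 9, 10]
Compare 33 vs 11: take 11 from right. Merged: [6, 8, 9, 10, 11]
Compare 33 vs 13: take 13 from right. Merged: [6, 8, 9, 10, 11, 13]
Compare 33 vs 17: take 17 from right. Merged: [6, 8, 9, 10, 11, 13, 17]
Compare 33 vs 32: take 32 from right. Merged: [6, 8, 9, 10, 11, 13, 17, 32]
Compare 33 vs 37: take 33 from left. Merged: [6, 8, 9, 10, 11, 13, 17, 32, 33]
Compare 40 vs 37: take 37 from right. Merged: [6, 8, 9, 10, 11, 13, 17, 32, 33, 37]
Append remaining from left: [40]. Merged: [6, 8, 9, 10, 11, 13, 17, 32, 33, 37, 40]

Final merged array: [6, 8, 9, 10, 11, 13, 17, 32, 33, 37, 40]
Total comparisons: 10

The merged array is [6, 8, 9, 10, 11, 13, 17, 32, 33, 37, 40], requiring 10 comparisons. The merge step runs in O(n) time where n is the total number of elements.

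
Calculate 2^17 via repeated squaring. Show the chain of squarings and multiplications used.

Computing 2^17 by squaring (build up from 2^1; each line after the first costs one multiplication):

2^1 = 2
2^2 = (2^1)^2 = 2^2 = 4
2^4 = (2^2)^2 = 4^2 = 16
2^8 = (2^4)^2 = 16^2 = 256
2^16 = (2^8)^2 = 256^2 = 65536
2^17 = 2 * 2^16 = 2 * 65536 = 131072

Result: 131072
Multiplications needed: 5 (5 lines after 2^1)

2^17 = 131072. Using exponentiation by squaring, this requires 5 multiplications. The key idea: if the exponent is even, square the half-power; if odd, multiply by the base once.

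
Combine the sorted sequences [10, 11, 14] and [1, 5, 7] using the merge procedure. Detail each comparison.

Merging process:

Compare 10 vs 1: take 1 from right. Merged: [1]
Compare 10 vs 5: take 5 from right. Merged: [1, 5]
Compare 10 vs 7: take 7 from right. Merged: [1, 5, 7]
Append remaining from left: [10, 11, 14]. Merged: [1, 5, 7, 10, 11, 14]

Final merged array: [1, 5, 7, 10, 11, 14]
Total comparisons: 3

The merged array is [1, 5, 7, 10, 11, 14], requiring 3 comparisons. The merge step runs in O(n) time where n is the total number of elements.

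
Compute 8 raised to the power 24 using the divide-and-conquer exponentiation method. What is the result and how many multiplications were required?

Computing 8^24 by squaring (build up from 8^1; each line after the first costs one multiplication):

8^1 = 8
8^2 = (8^1)^2 = 8^2 = 64
8^3 = 8 * 8^2 = 8 * 64 = 512
8^6 = (8^3)^2 = 512^2 = 262144
8^12 = (8^6)^2 = 262144^2 = 68719476736
8^24 = (8^12)^2 = 68719476736^2 = 4722366482869645213696

Result: 4722366482869645213696
Multiplications needed: 5 (5 lines after 8^1)

8^24 = 4722366482869645213696. Using exponentiation by squaring, this requires 5 multiplications. The key idea: if the exponent is even, square the half-power; if odd, multiply by the base once.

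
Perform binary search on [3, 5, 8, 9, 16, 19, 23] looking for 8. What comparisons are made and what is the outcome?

Binary search for 8 in [3, 5, 8, 9, 16, 19, 23]:

lo=0, hi=6, mid=3, arr[mid]=9 -> 9 > 8, search left half
lo=0, hi=2, mid=1, arr[mid]=5 -> 5 < 8, search right half
lo=2, hi=2, mid=2, arr[mid]=8 -> Found target at index 2!

Binary search finds 8 at index 2 after 3 comparisons. The search repeatedly halves the search space by comparing with the middle element.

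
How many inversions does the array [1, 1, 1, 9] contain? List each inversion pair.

Finding inversions in [1, 1, 1, 9]:


Total inversions: 0

The array has 0 inversions. It is already sorted.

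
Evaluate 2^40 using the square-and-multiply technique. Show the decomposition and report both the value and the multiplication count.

Computing 2^40 by squaring (build up from 2^1; each line after the first costs one multiplication):

2^1 = 2
2^2 = (2^1)^2 = 2^2 = 4
2^4 = (2^2)^2 = 4^2 = 16
2^5 = 2 * 2^4 = 2 * 16 = 32
2^10 = (2^5)^2 = 32^2 = 1024
2^20 = (2^10)^2 = 1024^2 = 1048576
2^40 = (2^20)^2 = 1048576^2 = 1099511627776

Result: 1099511627776
Multiplications needed: 6 (6 lines after 2^1)

2^40 = 1099511627776. Using exponentiation by squaring, this requires 6 multiplications. The key idea: if the exponent is even, square the half-power; if odd, multiply by the base once.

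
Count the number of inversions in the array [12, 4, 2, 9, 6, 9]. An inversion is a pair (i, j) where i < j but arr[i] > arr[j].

Finding inversions in [12, 4, 2, 9, 6, 9]:

(0, 1): arr[0]=12 > arr[1]=4
(0, 2): arr[0]=12 > arr[2]=2
(0, 3): arr[0]=12 > arr[3]=9
(0, 4): arr[0]=12 > arr[4]=6
(0, 5): arr[0]=12 > arr[5]=9
(1, 2): arr[1]=4 > arr[2]=2
(3, 4): arr[3]=9 > arr[4]=6

Total inversions: 7

The array has 7 inversion(s): (0,1), (0,2), (0,3), (0,4), (0,5), (1,2), (3,4). Each pair (i,j) satisfies i < j and arr[i] > arr[j].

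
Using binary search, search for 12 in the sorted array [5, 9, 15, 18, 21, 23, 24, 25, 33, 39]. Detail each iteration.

Binary search for 12 in [5, 9, 15, 18, 21, 23, 24, 25, 33, 39]:

lo=0, hi=9, mid=4, arr[mid]=21 -> 21 > 12, search left half
lo=0, hi=3, mid=1, arr[mid]=9 -> 9 < 12, search right half
lo=2, hi=3, mid=2, arr[mid]=15 -> 15 > 12, search left half
lo=2 > hi=1, target 12 not found

Binary search determines that 12 is not in the array after 3 comparisons. The search space was exhausted without finding the target.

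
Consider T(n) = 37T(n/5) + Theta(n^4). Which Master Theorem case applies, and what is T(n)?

Master Theorem for T(n) = 37T(n/5) + O(n^4):

a = 37, b = 5, c = 4
log_b(a) = log_5(37) = 2.2436

Case 3: c = 4 > log_5(37) = 2.2436
T(n) = O(n^4) = O(n^4)

For T(n) = 37T(n/5) + O(n^4): log_5(37) = 2.2436. This is Case 3 of the Master Theorem (c > log_b(a), work dominated by root), giving O(n^4).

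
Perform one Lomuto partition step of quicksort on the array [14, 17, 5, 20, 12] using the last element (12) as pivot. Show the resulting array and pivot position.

Lomuto partition with pivot = 12:

Initial array: [14, 17, 5, 20, 12]

arr[0]=14 > 12: no swap
arr[1]=17 > 12: no swap
arr[2]=5 <= 12: swap with position 0, array becomes [5, 17, 14, 20, 12]
arr[3]=20 > 12: no swap

Place pivot at position 1: [5, 12, 14, 20, 17]
Pivot position: 1

After partitioning with pivot 12, the array becomes [5, 12, 14, 20, 17]. The pivot is placed at index 1. All elements to the left of the pivot are <= 12, and all elements to the right are > 12.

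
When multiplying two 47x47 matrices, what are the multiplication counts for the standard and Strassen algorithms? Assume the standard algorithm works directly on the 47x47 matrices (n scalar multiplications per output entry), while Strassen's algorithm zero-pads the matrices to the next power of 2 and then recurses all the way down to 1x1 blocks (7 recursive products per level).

Matrix multiplication for 47x47 matrices:

Strassen's algorithm requires power-of-2 dimensions. Pad 47x47 to 64x64 (next power of 2).

Standard algorithm: 47^3 = 103823 multiplications
Strassen's algorithm: 7^(log2(64)) = 7^6 = 117649 multiplications
Difference: 103823 - 117649 = -13826 (Strassen uses MORE here due to padding overhead — for small or just-over-power-of-2 n, padding can outweigh the per-level savings)

Standard: 103823 multiplications (47^3). Strassen: 117649 multiplications (7^6, after padding to 64x64). Strassen reduces 8 recursive multiplications to 7 at each level.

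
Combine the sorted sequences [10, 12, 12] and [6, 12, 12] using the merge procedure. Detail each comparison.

Merging process:

Compare 10 vs 6: take 6 from right. Merged: [6]
Compare 10 vs 12: take 10 from left. Merged: [6, 10]
Compare 12 vs 12: take 12 from left. Merged: [6, 10, 12]
Compare 12 vs 12: take 12 from left. Merged: [6, 10, 12, 12]
Append remaining from right: [12, 12]. Merged: [6, 10, 12, 12, 12, 12]

Final merged array: [6, 10, 12, 12, 12, 12]
Total comparisons: 4

The merged array is [6, 10, 12, 12, 12, 12], requiring 4 comparisons. The merge step runs in O(n) time where n is the total number of elements.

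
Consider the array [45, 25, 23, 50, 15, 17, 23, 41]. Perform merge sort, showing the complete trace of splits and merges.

Merge sort trace:

Split: [45, 25, 23, 50, 15, 17, 23, 41] -> [45, 25, 23, 50] and [15, 17, 23, 41]
  Split: [45, 25, 23, 50] -> [45, 25] and [23, 50]
    Split: [45, 25] -> [45] and [25]
    Merge: [45] + [25] -> [25, 45]
    Split: [23, 50] -> [23] and [50]
    Merge: [23] + [50] -> [23, 50]
  Merge: [25, 45] + [23, 50] -> [23, 25, 45, 50]
  Split: [15, 17, 23, 41] -> [15, 17] and [23, 41]
    Split: [15, 17] -> [15] and [17]
    Merge: [15] + [17] -> [15, 17]
    Split: [23, 41] -> [23] and [41]
    Merge: [23] + [41] -> [23, 41]
  Merge: [15, 17] + [23, 41] -> [15, 17, 23, 41]
Merge: [23, 25, 45, 50] + [15, 17, 23, 41] -> [15, 17, 23, 23, 25, 41, 45, 50]

Final sorted array: [15, 17, 23, 23, 25, 41, 45, 50]

The merge sort proceeds by recursively splitting the array and merging sorted halves.
After all merges, the sorted array is [15, 17, 23, 23, 25, 41, 45, 50].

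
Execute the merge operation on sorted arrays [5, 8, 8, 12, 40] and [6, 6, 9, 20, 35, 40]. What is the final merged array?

Merging process:

Compare 5 vs 6: take 5 from left. Merged: [5]
Compare 8 vs 6: take 6 from right. Merged: [5, 6]
Compare 8 vs 6: take 6 from right. Merged: [5, 6, 6]
Compare 8 vs 9: take 8 from left. Merged: [5, 6, 6, 8]
Compare 8 vs 9: take 8 from left. Merged: [5, 6, 6, 8, 8]
Compare 12 vs 9: take 9 from right. Merged: [5, 6, 6, 8, 8, 9]
Compare 12 vs 20: take 12 from left. Merged: [5, 6, 6, 8, 8, 9, 12]
Compare 40 vs 20: take 20 from right. Merged: [5, 6, 6, 8, 8, 9, 12, 20]
Compare 40 vs 35: take 35 from right. Merged: [5, 6, 6, 8, 8, 9, 12, 20, 35]
Compare 40 vs 40: take 40 from left. Merged: [5, 6, 6, 8, 8, 9, 12, 20, 35, 40]
Append remaining from right: [40]. Merged: [5, 6, 6, 8, 8, 9, 12, 20, 35, 40, 40]

Final merged array: [5, 6, 6, 8, 8, 9, 12, 20, 35, 40, 40]
Total comparisons: 10

The merged array is [5, 6, 6, 8, 8, 9, 12, 20, 35, 40, 40], requiring 10 comparisons. The merge step runs in O(n) time where n is the total number of elements.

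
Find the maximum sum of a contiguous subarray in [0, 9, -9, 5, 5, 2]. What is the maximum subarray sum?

Using Kadane's algorithm on [0, 9, -9, 5, 5, 2]:

Scanning through the array:
Position 1 (value 9): max_ending_here = 9, max_so_far = 9
Position 2 (value -9): max_ending_here = 0, max_so_far = 9
Position 3 (value 5): max_ending_here = 5, max_so_far = 9
Position 4 (value 5): max_ending_here = 10, max_so_far = 10
Position 5 (value 2): max_ending_here = 12, max_so_far = 12

Maximum subarray: [0, 9, -9, 5, 5, 2]
Maximum sum: 12

The maximum subarray is [0, 9, -9, 5, 5, 2] with sum 12. This subarray runs from index 0 to index 5.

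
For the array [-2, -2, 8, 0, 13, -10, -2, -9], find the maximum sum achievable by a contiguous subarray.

Using Kadane's algorithm on [-2, -2, 8, 0, 13, -10, -2, -9]:

Scanning through the array:
Position 1 (value -2): max_ending_here = -2, max_so_far = -2
Position 2 (value 8): max_ending_here = 8, max_so_far = 8
Position 3 (value 0): max_ending_here = 8, max_so_far = 8
Position 4 (value 13): max_ending_here = 21, max_so_far = 21
Position 5 (value -10): max_ending_here = 11, max_so_far = 21
Position 6 (value -2): max_ending_here = 9, max_so_far = 21
Position 7 (value -9): max_ending_here = 0, max_so_far = 21

Maximum subarray: [8, 0, 13]
Maximum sum: 21

The maximum subarray is [8, 0, 13] with sum 21. This subarray runs from index 2 to index 4.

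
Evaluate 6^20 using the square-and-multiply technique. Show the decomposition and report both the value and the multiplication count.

Computing 6^20 by squaring (build up from 6^1; each line after the first costs one multiplication):

6^1 = 6
6^2 = (6^1)^2 = 6^2 = 36
6^4 = (6^2)^2 = 36^2 = 1296
6^5 = 6 * 6^4 = 6 * 1296 = 7776
6^10 = (6^5)^2 = 7776^2 = 60466176
6^20 = (6^10)^2 = 60466176^2 = 3656158440062976

Result: 3656158440062976
Multiplications needed: 5 (5 lines after 6^1)

6^20 = 3656158440062976. Using exponentiation by squaring, this requires 5 multiplications. The key idea: if the exponent is even, square the half-power; if odd, multiply by the base once.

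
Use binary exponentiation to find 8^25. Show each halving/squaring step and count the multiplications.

Computing 8^25 by squaring (build up from 8^1; each line after the first costs one multiplication):

8^1 = 8
8^2 = (8^1)^2 = 8^2 = 64
8^3 = 8 * 8^2 = 8 * 64 = 512
8^6 = (8^3)^2 = 512^2 = 262144
8^12 = (8^6)^2 = 262144^2 = 68719476736
8^24 = (8^12)^2 = 68719476736^2 = 4722366482869645213696
8^25 = 8 * 8^24 = 8 * 4722366482869645213696 = 37778931862957161709568

Result: 37778931862957161709568
Multiplications needed: 6 (6 lines after 8^1)

8^25 = 37778931862957161709568. Using exponentiation by squaring, this requires 6 multiplications. The key idea: if the exponent is even, square the half-power; if odd, multiply by the base once.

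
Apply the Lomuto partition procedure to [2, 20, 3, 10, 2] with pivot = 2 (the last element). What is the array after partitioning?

Lomuto partition with pivot = 2:

Initial array: [2, 20, 3, 10, 2]

arr[0]=2 <= 2: swap with position 0, array becomes [2, 20, 3, 10, 2]
arr[1]=20 > 2: no swap
arr[2]=3 > 2: no swap
arr[3]=10 > 2: no swap

Place pivot at position 1: [2, 2, 3, 10, 20]
Pivot position: 1

After partitioning with pivot 2, the array becomes [2, 2, 3, 10, 20]. The pivot is placed at index 1. All elements to the left of the pivot are <= 2, and all elements to the right are > 2.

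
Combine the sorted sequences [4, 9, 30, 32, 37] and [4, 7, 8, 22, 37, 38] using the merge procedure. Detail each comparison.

Merging process:

Compare 4 vs 4: take 4 from left. Merged: [4]
Compare 9 vs 4: take 4 from right. Merged: [4, 4]
Compare 9 vs 7: take 7 from right. Merged: [4, 4, 7]
Compare 9 vs 8: take 8 from right. Merged: [4, 4, 7, 8]
Compare 9 vs 22: take 9 from left. Merged: [4, 4, 7, 8, 9]
Compare 30 vs 22: take 22 from right. Merged: [4, 4, 7, 8, 9, 22]
Compare 30 vs 37: take 30 from left. Merged: [4, 4, 7, 8, 9, 22, 30]
Compare 32 vs 37: take 32 from left. Merged: [4, 4, 7, 8, 9, 22, 30, 32]
Compare 37 vs 37: take 37 from left. Merged: [4, 4, 7, 8, 9, 22, 30, 32, 37]
Append remaining from right: [37, 38]. Merged: [4, 4, 7, 8, 9, 22, 30, 32, 37, 37, 38]

Final merged array: [4, 4, 7, 8, 9, 22, 30, 32, 37, 37, 38]
Total comparisons: 9

The merged array is [4, 4, 7, 8, 9, 22, 30, 32, 37, 37, 38], requiring 9 comparisons. The merge step runs in O(n) time where n is the total number of elements.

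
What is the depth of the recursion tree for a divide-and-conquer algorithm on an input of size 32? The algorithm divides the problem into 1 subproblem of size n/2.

For divide and conquer with division factor 2:

Problem sizes at each level:
Level 0: 32
Level 1: 16
Level 2: 8
Level 3: 4
Level 4: 2
Level 5: 1

The root is level 0 and the size-1 base case is level 5 (the tree spans levels 0 through 5, i.e. 6 levels counting the root), so the depth is the number of divisions: log_2(32) = 5

The recursion tree depth is log_2(32) = 5. At each level, the problem size is divided by 2, so it takes 5 divisions to reduce to a base case of size 1. The algorithm makes 1 recursive call at each level.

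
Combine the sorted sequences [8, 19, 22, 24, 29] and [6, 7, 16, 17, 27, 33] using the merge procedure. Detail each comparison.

Merging process:

Compare 8 vs 6: take 6 from right. Merged: [6]
Compare 8 vs 7: take 7 from right. Merged: [6, 7]
Compare 8 vs 16: take 8 from left. Merged: [6, 7, 8]
Compare 19 vs 16: take 16 from right. Merged: [6, 7, 8, 16]
Compare 19 vs 17: take 17 from right. Merged: [6, 7, 8, 16, 17]
Compare 19 vs 27: take 19 from left. Merged: [6, 7, 8, 16, 17, 19]
Compare 22 vs 27: take 22 from left. Merged: [6, 7, 8, 16, 17, 19, 22]
Compare 24 vs 27: take 24 from left. Merged: [6, 7, 8, 16, 17, 19, 22, 24]
Compare 29 vs 27: take 27 from right. Merged: [6, 7, 8, 16, 17, 19, 22, 24, 27]
Compare 29 vs 33: take 29 from left. Merged: [6, 7, 8, 16, 17, 19, 22, 24, 27, 29]
Append remaining from right: [33]. Merged: [6, 7, 8, 16, 17, 19, 22, 24, 27, 29, 33]

Final merged array: [6, 7, 8, 16, 17, 19, 22, 24, 27, 29, 33]
Total comparisons: 10

The merged array is [6, 7, 8, 16, 17, 19, 22, 24, 27, 29, 33], requiring 10 comparisons. The merge step runs in O(n) time where n is the total number of elements.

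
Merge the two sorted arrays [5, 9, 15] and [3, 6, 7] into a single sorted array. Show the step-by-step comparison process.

Merging process:

Compare 5 vs 3: take 3 from right. Merged: [3]
Compare 5 vs 6: take 5 from left. Merged: [3, 5]
Compare 9 vs 6: take 6 from right. Merged: [3, 5, 6]
Compare 9 vs 7: take 7 from right. Merged: [3, 5, 6, 7]
Append remaining from left: [9, 15]. Merged: [3, 5, 6, 7, 9, 15]

Final merged array: [3, 5, 6, 7, 9, 15]
Total comparisons: 4

The merged array is [3, 5, 6, 7, 9, 15], requiring 4 comparisons. The merge step runs in O(n) time where n is the total number of elements.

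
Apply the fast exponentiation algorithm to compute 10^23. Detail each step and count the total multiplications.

Computing 10^23 by squaring (build up from 10^1; each line after the first costs one multiplication):

10^1 = 10
10^2 = (10^1)^2 = 10^2 = 100
10^4 = (10^2)^2 = 100^2 = 10000
10^5 = 10 * 10^4 = 10 * 10000 = 100000
10^10 = (10^5)^2 = 100000^2 = 10000000000
10^11 = 10 * 10^10 = 10 * 10000000000 = 100000000000
10^22 = (10^11)^2 = 100000000000^2 = 10000000000000000000000
10^23 = 10 * 10^22 = 10 * 10000000000000000000000 = 100000000000000000000000

Result: 100000000000000000000000
Multiplications needed: 7 (7 lines after 10^1)

10^23 = 100000000000000000000000. Using exponentiation by squaring, this requires 7 multiplications. The key idea: if the exponent is even, square the half-power; if odd, multiply by the base once.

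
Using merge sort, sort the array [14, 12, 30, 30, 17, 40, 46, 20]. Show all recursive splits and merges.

Merge sort trace:

Split: [14, 12, 30, 30, 17, 40, 46, 20] -> [14, 12, 30, 30] and [17, 40, 46, 20]
  Split: [14, 12, 30, 30] -> [14, 12] and [30, 30]
    Split: [14, 12] -> [14] and [12]
    Merge: [14] + [12] -> [12, 14]
    Split: [30, 30] -> [30] and [30]
    Merge: [30] + [30] -> [30, 30]
  Merge: [12, 14] + [30, 30] -> [12, 14, 30, 30]
  Split: [17, 40, 46, 20] -> [17, 40] and [46, 20]
    Split: [17, 40] -> [17] and [40]
    Merge: [17] + [40] -> [17, 40]
    Split: [46, 20] -> [46] and [20]
    Merge: [46] + [20] -> [20, 46]
  Merge: [17, 40] + [20, 46] -> [17, 20, 40, 46]
Merge: [12, 14, 30, 30] + [17, 20, 40, 46] -> [12, 14, 17, 20, 30, 30, 40, 46]

Final sorted array: [12, 14, 17, 20, 30, 30, 40, 46]

The merge sort proceeds by recursively splitting the array and merging sorted halves.
After all merges, the sorted array is [12, 14, 17, 20, 30, 30, 40, 46].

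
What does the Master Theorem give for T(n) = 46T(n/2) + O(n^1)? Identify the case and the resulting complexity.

Master Theorem for T(n) = 46T(n/2) + O(n^1):

a = 46, b = 2, c = 1
log_b(a) = log_2(46) = 5.5236

Case 1: c = 1 < log_2(46) = 5.5236
T(n) = O(n^(log_2 46))

For T(n) = 46T(n/2) + O(n^1): log_2(46) = 5.5236. This is Case 1 of the Master Theorem (c < log_b(a), work dominated by leaves), giving O(n^(log_2 46)).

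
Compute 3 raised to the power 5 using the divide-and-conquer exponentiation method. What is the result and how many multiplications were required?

Computing 3^5 by squaring (build up from 3^1; each line after the first costs one multiplication):

3^1 = 3
3^2 = (3^1)^2 = 3^2 = 9
3^4 = (3^2)^2 = 9^2 = 81
3^5 = 3 * 3^4 = 3 * 81 = 243

Result: 243
Multiplications needed: 3 (3 lines after 3^1)

3^5 = 243. Using exponentiation by squaring, this requires 3 multiplications. The key idea: if the exponent is even, square the half-power; if odd, multiply by the base once.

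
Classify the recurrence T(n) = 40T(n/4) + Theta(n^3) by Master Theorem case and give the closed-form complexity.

Master Theorem for T(n) = 40T(n/4) + O(n^3):

a = 40, b = 4, c = 3
log_b(a) = log_4(40) = 2.6610

Case 3: c = 3 > log_4(40) = 2.6610
T(n) = O(n^3) = O(n^3)

For T(n) = 40T(n/4) + O(n^3): log_4(40) = 2.6610. This is Case 3 of the Master Theorem (c > log_b(a), work dominated by root), giving O(n^3).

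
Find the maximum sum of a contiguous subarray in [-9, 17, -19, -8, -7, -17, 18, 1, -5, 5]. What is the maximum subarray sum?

Using Kadane's algorithm on [-9, 17, -19, -8, -7, -17, 18, 1, -5, 5]:

Scanning through the array:
Position 1 (value 17): max_ending_here = 17, max_so_far = 17
Position 2 (value -19): max_ending_here = -2, max_so_far = 17
Position 3 (value -8): max_ending_here = -8, max_so_far = 17
Position 4 (value -7): max_ending_here = -7, max_so_far = 17
Position 5 (value -17): max_ending_here = -17, max_so_far = 17
Position 6 (value 18): max_ending_here = 18, max_so_far = 18
Position 7 (value 1): max_ending_here = 19, max_so_far = 19
Position 8 (value -5): max_ending_here = 14, max_so_far = 19
Position 9 (value 5): max_ending_here = 19, max_so_far = 19

Maximum subarray: [18, 1]
Maximum sum: 19

The maximum subarray is [18, 1] with sum 19. This subarray runs from index 6 to index 7.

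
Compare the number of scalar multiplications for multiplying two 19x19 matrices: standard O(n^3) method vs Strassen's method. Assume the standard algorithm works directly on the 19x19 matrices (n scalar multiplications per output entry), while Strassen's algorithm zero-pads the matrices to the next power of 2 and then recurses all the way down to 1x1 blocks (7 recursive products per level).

Matrix multiplication for 19x19 matrices:

Strassen's algorithm requires power-of-2 dimensions. Pad 19x19 to 32x32 (next power of 2).

Standard algorithm: 19^3 = 6859 multiplications
Strassen's algorithm: 7^(log2(32)) = 7^5 = 16807 multiplications
Difference: 6859 - 16807 = -9948 (Strassen uses MORE here due to padding overhead — for small or just-over-power-of-2 n, padding can outweigh the per-level savings)

Standard: 6859 multiplications (19^3). Strassen: 16807 multiplications (7^5, after padding to 32x32). Strassen reduces 8 recursive multiplications to 7 at each level.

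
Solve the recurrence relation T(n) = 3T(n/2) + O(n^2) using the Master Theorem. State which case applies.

Master Theorem for T(n) = 3T(n/2) + O(n^2):

a = 3, b = 2, c = 2
log_b(a) = log_2(3) = 1.5850

Case 3: c = 2 > log_2(3) = 1.5850
T(n) = O(n^2) = O(n^2)

For T(n) = 3T(n/2) + O(n^2): log_2(3) = 1.5850. This is Case 3 of the Master Theorem (c > log_b(a), work dominated by root), giving O(n^2).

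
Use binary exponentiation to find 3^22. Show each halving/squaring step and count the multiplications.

Computing 3^22 by squaring (build up from 3^1; each line after the first costs one multiplication):

3^1 = 3
3^2 = (3^1)^2 = 3^2 = 9
3^4 = (3^2)^2 = 9^2 = 81
3^5 = 3 * 3^4 = 3 * 81 = 243
3^10 = (3^5)^2 = 243^2 = 59049
3^11 = 3 * 3^10 = 3 * 59049 = 177147
3^22 = (3^11)^2 = 177147^2 = 31381059609

Result: 31381059609
Multiplications needed: 6 (6 lines after 3^1)

3^22 = 31381059609. Using exponentiation by squaring, this requires 6 multiplications. The key idea: if the exponent is even, square the half-power; if odd, multiply by the base once.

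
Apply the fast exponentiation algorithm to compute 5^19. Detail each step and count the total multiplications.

Computing 5^19 by squaring (build up from 5^1; each line after the first costs one multiplication):

5^1 = 5
5^2 = (5^1)^2 = 5^2 = 25
5^4 = (5^2)^2 = 25^2 = 625
5^8 = (5^4)^2 = 625^2 = 390625
5^9 = 5 * 5^8 = 5 * 390625 = 1953125
5^18 = (5^9)^2 = 1953125^2 = 3814697265625
5^19 = 5 * 5^18 = 5 * 3814697265625 = 19073486328125

Result: 19073486328125
Multiplications needed: 6 (6 lines after 5^1)

5^19 = 19073486328125. Using exponentiation by squaring, this requires 6 multiplications. The key idea: if the exponent is even, square the half-power; if odd, multiply by the base once.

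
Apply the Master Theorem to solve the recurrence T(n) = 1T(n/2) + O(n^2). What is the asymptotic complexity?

Master Theorem for T(n) = 1T(n/2) + O(n^2):

a = 1, b = 2, c = 2
log_b(a) = log_2(1) = 0.0000

Case 3: c = 2 > log_2(1) = 0.0000
T(n) = O(n^2) = O(n^2)

For T(n) = 1T(n/2) + O(n^2): log_2(1) = 0.0000. This is Case 3 of the Master Theorem (c > log_b(a), work dominated by root), giving O(n^2).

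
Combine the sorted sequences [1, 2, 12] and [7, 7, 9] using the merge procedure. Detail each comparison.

Merging process:

Compare 1 vs 7: take 1 from left. Merged: [1]
Compare 2 vs 7: take 2 from left. Merged: [1, 2]
Compare 12 vs 7: take 7 from right. Merged: [1, 2, 7]
Compare 12 vs 7: take 7 from right. Merged: [1, 2, 7, 7]
Compare 12 vs 9: take 9 from right. Merged: [1, 2, 7, 7, 9]
Append remaining from left: [12]. Merged: [1, 2, 7, 7, 9, 12]

Final merged array: [1, 2, 7, 7, 9, 12]
Total comparisons: 5

The merged array is [1, 2, 7, 7, 9, 12], requiring 5 comparisons. The merge step runs in O(n) time where n is the total number of elements.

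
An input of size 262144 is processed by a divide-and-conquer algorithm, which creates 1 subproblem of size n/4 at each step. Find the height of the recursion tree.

For divide and conquer with division factor 4:

Problem sizes at each level:
Level 0: 262144
Level 1: 65536
Level 2: 16384
Level 3: 4096
Level 4: 1024
Level 5: 256
Level 6: 64
Level 7: 16
Level 8: 4
Level 9: 1

The root is level 0 and the size-1 base case is level 9 (the tree spans levels 0 through 9, i.e. 10 levels counting the root), so the depth is the number of divisions: log_4(262144) = 9

The recursion tree depth is log_4(262144) = 9. At each level, the problem size is divided by 4, so it takes 9 divisions to reduce to a base case of size 1. The algorithm makes 1 recursive call at each level.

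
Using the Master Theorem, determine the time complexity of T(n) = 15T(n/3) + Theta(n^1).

Master Theorem for T(n) = 15T(n/3) + O(n^1):

a = 15, b = 3, c = 1
log_b(a) = log_3(15) = 2.4650

Case 1: c = 1 < log_3(15) = 2.4650
T(n) = O(n^(log_3 15))

For T(n) = 15T(n/3) + O(n^1): log_3(15) = 2.4650. This is Case 1 of the Master Theorem (c < log_b(a), work dominated by leaves), giving O(n^(log_3 15)).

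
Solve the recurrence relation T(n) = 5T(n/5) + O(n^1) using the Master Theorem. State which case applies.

Master Theorem for T(n) = 5T(n/5) + O(n^1):

a = 5, b = 5, c = 1
log_b(a) = log_5(5) = 1.0000

Case 2: c = 1 = log_5(5) = 1.0000
T(n) = O(n^1 log n) = O(n log n)

For T(n) = 5T(n/5) + O(n^1): log_5(5) = 1.0000. This is Case 2 of the Master Theorem (c = log_b(a), equal work at all levels), giving O(n log n).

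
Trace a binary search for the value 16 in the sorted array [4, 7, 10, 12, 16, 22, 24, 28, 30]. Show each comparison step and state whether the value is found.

Binary search for 16 in [4, 7, 10, 12, 16, 22, 24, 28, 30]:

lo=0, hi=8, mid=4, arr[mid]=16 -> Found target at index 4!

Binary search finds 16 at index 4 after 1 comparisons. The search repeatedly halves the search space by comparing with the middle element.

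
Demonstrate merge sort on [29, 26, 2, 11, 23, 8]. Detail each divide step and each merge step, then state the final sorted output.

Merge sort trace:

Split: [29, 26, 2, 11, 23, 8] -> [29, 26, 2] and [11, 23, 8]
  Split: [29, 26, 2] -> [29] and [26, 2]
    Split: [26, 2] -> [26] and [2]
    Merge: [26] + [2] -> [2, 26]
  Merge: [29] + [2, 26] -> [2, 26, 29]
  Split: [11, 23, 8] -> [11] and [23, 8]
    Split: [23, 8] -> [23] and [8]
    Merge: [23] + [8] -> [8, 23]
  Merge: [11] + [8, 23] -> [8, 11, 23]
Merge: [2, 26, 29] + [8, 11, 23] -> [2, 8, 11, 23, 26, 29]

Final sorted array: [2, 8, 11, 23, 26, 29]

The merge sort proceeds by recursively splitting the array and merging sorted halves.
After all merges, the sorted array is [2, 8, 11, 23, 26, 29].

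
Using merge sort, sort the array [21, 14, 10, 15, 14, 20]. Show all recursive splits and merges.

Merge sort trace:

Split: [21, 14, 10, 15, 14, 20] -> [21, 14, 10] and [15, 14, 20]
  Split: [21, 14, 10] -> [21] and [14, 10]
    Split: [14, 10] -> [14] and [10]
    Merge: [14] + [10] -> [10, 14]
  Merge: [21] + [10, 14] -> [10, 14, 21]
  Split: [15, 14, 20] -> [15] and [14, 20]
    Split: [14, 20] -> [14] and [20]
    Merge: [14] + [20] -> [14, 20]
  Merge: [15] + [14, 20] -> [14, 15, 20]
Merge: [10, 14, 21] + [14, 15, 20] -> [10, 14, 14, 15, 20, 21]

Final sorted array: [10, 14, 14, 15, 20, 21]

The merge sort proceeds by recursively splitting the array and merging sorted halves.
After all merges, the sorted array is [10, 14, 14, 15, 20, 21].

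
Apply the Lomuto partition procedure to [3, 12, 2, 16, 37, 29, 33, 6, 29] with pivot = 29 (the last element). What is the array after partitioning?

Lomuto partition with pivot = 29:

Initial array: [3, 12, 2, 16, 37, 29, 33, 6, 29]

arr[0]=3 <= 29: swap with position 0, array becomes [3, 12, 2, 16, 37, 29, 33, 6, 29]
arr[1]=12 <= 29: swap with position 1, array becomes [3, 12, 2, 16, 37, 29, 33, 6, 29]
arr[2]=2 <= 29: swap with position 2, array becomes [3, 12, 2, 16, 37, 29, 33, 6, 29]
arr[3]=16 <= 29: swap with position 3, array becomes [3, 12, 2, 16, 37, 29, 33, 6, 29]
arr[4]=37 > 29: no swap
arr[5]=29 <= 29: swap with position 4, array becomes [3, 12, 2, 16, 29, 37, 33, 6, 29]
arr[6]=33 > 29: no swap
arr[7]=6 <= 29: swap with position 5, array becomes [3, 12, 2, 16, 29, 6, 33, 37, 29]

Place pivot at position 6: [3, 12, 2, 16, 29, 6, 29, 37, 33]
Pivot position: 6

After partitioning with pivot 29, the array becomes [3, 12, 2, 16, 29, 6, 29, 37, 33]. The pivot is placed at index 6. All elements to the left of the pivot are <= 29, and all elements to the right are > 29.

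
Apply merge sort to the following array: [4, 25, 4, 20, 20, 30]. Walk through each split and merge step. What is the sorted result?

Merge sort trace:

Split: [4, 25, 4, 20, 20, 30] -> [4, 25, 4] and [20, 20, 30]
  Split: [4, 25, 4] -> [4] and [25, 4]
    Split: [25, 4] -> [25] and [4]
    Merge: [25] + [4] -> [4, 25]
  Merge: [4] + [4, 25] -> [4, 4, 25]
  Split: [20, 20, 30] -> [20] and [20, 30]
    Split: [20, 30] -> [20] and [30]
    Merge: [20] + [30] -> [20, 30]
  Merge: [20] + [20, 30] -> [20, 20, 30]
Merge: [4, 4, 25] + [20, 20, 30] -> [4, 4, 20, 20, 25, 30]

Final sorted array: [4, 4, 20, 20, 25, 30]

The merge sort proceeds by recursively splitting the array and merging sorted halves.
After all merges, the sorted array is [4, 4, 20, 20, 25, 30].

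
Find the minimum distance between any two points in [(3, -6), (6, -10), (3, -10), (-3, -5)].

Computing all pairwise distances among 4 points:

d((3, -6), (6, -10)) = 5.0
d((3, -6), (3, -10)) = 4.0
d((3, -6), (-3, -5)) = 6.0828
d((6, -10), (3, -10)) = 3.0 <-- minimum
d((6, -10), (-3, -5)) = 10.2956
d((3, -10), (-3, -5)) = 7.8102

Closest pair: (6, -10) and (3, -10) with distance 3.0

The closest pair is (6, -10) and (3, -10) with Euclidean distance 3.0. For 4 points, brute-force pairwise comparison is shown above. For large n, the divide-and-conquer algorithm (sort by x, recurse on halves, check the dividing strip) achieves O(n log n).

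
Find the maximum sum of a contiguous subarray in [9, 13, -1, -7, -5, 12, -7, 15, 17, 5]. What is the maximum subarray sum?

Using Kadane's algorithm on [9, 13, -1, -7, -5, 12, -7, 15, 17, 5]:

Scanning through the array:
Position 1 (value 13): max_ending_here = 22, max_so_far = 22
Position 2 (value -1): max_ending_here = 21, max_so_far = 22
Position 3 (value -7): max_ending_here = 14, max_so_far = 22
Position 4 (value -5): max_ending_here = 9, max_so_far = 22
Position 5 (value 12): max_ending_here = 21, max_so_far = 22
Position 6 (value -7): max_ending_here = 14, max_so_far = 22
Position 7 (value 15): max_ending_here = 29, max_so_far = 29
Position 8 (value 17): max_ending_here = 46, max_so_far = 46
Position 9 (value 5): max_ending_here = 51, max_so_far = 51

Maximum subarray: [9, 13, -1, -7, -5, 12, -7, 15, 17, 5]
Maximum sum: 51

The maximum subarray is [9, 13, -1, -7, -5, 12, -7, 15, 17, 5] with sum 51. This subarray runs from index 0 to index 9.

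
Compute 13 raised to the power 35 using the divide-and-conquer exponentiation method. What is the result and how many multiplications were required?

Computing 13^35 by squaring (build up from 13^1; each line after the first costs one multiplication):

13^1 = 13
13^2 = (13^1)^2 = 13^2 = 169
13^4 = (13^2)^2 = 169^2 = 28561
13^8 = (13^4)^2 = 28561^2 = 815730721
13^16 = (13^8)^2 = 815730721^2 = 665416609183179841
13^17 = 13 * 13^16 = 13 * 665416609183179841 = 8650415919381337933
13^34 = (13^17)^2 = 8650415919381337933^2 = 74829695578286078013428929473144712489
13^35 = 13 * 13^34 = 13 * 74829695578286078013428929473144712489 = 972786042517719014174576083150881262357

Result: 972786042517719014174576083150881262357
Multiplications needed: 7 (7 lines after 13^1)

13^35 = 972786042517719014174576083150881262357. Using exponentiation by squaring, this requires 7 multiplications. The key idea: if the exponent is even, square the half-power; if odd, multiply by the base once.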